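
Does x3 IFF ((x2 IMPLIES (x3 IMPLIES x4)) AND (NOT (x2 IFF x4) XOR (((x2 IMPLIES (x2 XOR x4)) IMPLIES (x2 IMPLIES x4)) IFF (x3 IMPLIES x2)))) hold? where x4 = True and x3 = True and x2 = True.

True

x3 IMPLIES x4 = True IMPLIES True = True
x2 IMPLIES (x3 IMPLIES x4) = True IMPLIES True = True
x2 IFF x4 = True IFF True = True
NOT (x2 IFF x4) = NOT True = False
x2 XOR x4 = True XOR True = False
x2 IMPLIES (x2 XOR x4) = True IMPLIES False = False
x2 IMPLIES x4 = True IMPLIES True = True
(x2 IMPLIES (x2 XOR x4)) IMPLIES (x2 IMPLIES x4) = False IMPLIES True = True
x3 IMPLIES x2 = True IMPLIES True = True
((x2 IMPLIES (x2 XOR x4)) IMPLIES (x2 IMPLIES x4)) IFF (x3 IMPLIES x2) = True IFF True = True
NOT (x2 IFF x4) XOR (((x2 IMPLIES (x2 XOR x4)) IMPLIES (x2 IMPLIES x4)) IFF (x3 IMPLIES x2)) = False XOR True = True
(x2 IMPLIES (x3 IMPLIES x4)) AND (NOT (x2 IFF x4) XOR (((x2 IMPLIES (x2 XOR x4)) IMPLIES (x2 IMPLIES x4)) IFF (x3 IMPLIES x2))) = True AND True = True
x3 IFF ((x2 IMPLIES (x3 IMPLIES x4)) AND (NOT (x2 IFF x4) XOR (((x2 IMPLIES (x2 XOR x4)) IMPLIES (x2 IMPLIES x4)) IFF (x3 IMPLIES x2)))) = True IFF True = True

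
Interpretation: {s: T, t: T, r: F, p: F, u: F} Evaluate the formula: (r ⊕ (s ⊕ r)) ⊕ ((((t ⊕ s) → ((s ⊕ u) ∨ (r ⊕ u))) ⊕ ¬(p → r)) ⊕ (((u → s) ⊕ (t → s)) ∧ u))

Substituting s=T, t=T, r=F, p=F, u=F:
s ⊕ r = T ⊕ F = T
r ⊕ (s ⊕ r) = F ⊕ T = T
t ⊕ s = T ⊕ T = F
s ⊕ u = T ⊕ F = T
r ⊕ u = F ⊕ F = F
(s ⊕ u) ∨ (r ⊕ u) = T ∨ F = T
(t ⊕ s) → ((s ⊕ u) ∨ (r ⊕ u)) = F → T = T
p → r = F → F = T
¬(p → r) = ¬T = F
((t ⊕ s) → ((s ⊕ u) ∨ (r ⊕ u))) ⊕ ¬(p → r) = T ⊕ F = T
u → s = F → T = T
t → s = T → T = T
(u → s) ⊕ (t → s) = T ⊕ T = F
((u → s) ⊕ (t → s)) ∧ u = F ∧ F = F
(((t ⊕ s) → ((s ⊕ u) ∨ (r ⊕ u))) ⊕ ¬(p → r)) ⊕ (((u → s) ⊕ (t → s)) ∧ u) = T ⊕ F = T
(r ⊕ (s ⊕ r)) ⊕ ((((t ⊕ s) → ((s ⊕ u) ∨ (r ⊕ u))) ⊕ ¬(p → r)) ⊕ (((u → s) ⊕ (t → s)) ∧ u)) = T ⊕ T = F

F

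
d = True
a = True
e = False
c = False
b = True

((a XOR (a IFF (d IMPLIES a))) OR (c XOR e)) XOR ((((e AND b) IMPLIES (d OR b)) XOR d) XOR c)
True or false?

False

d IMPLIES a = True IMPLIES True = True
a IFF (d IMPLIES a) = True IFF True = True
a XOR (a IFF (d IMPLIES a)) = True XOR True = False
c XOR e = False XOR False = False
(a XOR (a IFF (d IMPLIES a))) OR (c XOR e) = False OR False = False
e AND b = False AND True = False
d OR b = True OR True = True
(e AND b) IMPLIES (d OR b) = False IMPLIES True = True
((e AND b) IMPLIES (d OR b)) XOR d = True XOR True = False
(((e AND b) IMPLIES (d OR b)) XOR d) XOR c = False XOR False = False
((a XOR (a IFF (d IMPLIES a))) OR (c XOR e)) XOR ((((e AND b) IMPLIES (d OR b)) XOR d) XOR c) = False XOR False = False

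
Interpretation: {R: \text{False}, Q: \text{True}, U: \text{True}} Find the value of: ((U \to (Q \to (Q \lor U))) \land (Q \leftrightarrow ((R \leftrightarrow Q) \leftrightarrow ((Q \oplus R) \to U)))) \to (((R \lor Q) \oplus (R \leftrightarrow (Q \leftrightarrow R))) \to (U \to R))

\text{True}

Q \lor U = \text{True} \lor \text{True} = \text{True}
Q \to (Q \lor U) = \text{True} \to \text{True} = \text{True}
U \to (Q \to (Q \lor U)) = \text{True} \to \text{True} = \text{True}
R \leftrightarrow Q = \text{False} \leftrightarrow \text{True} = \text{False}
Q \oplus R = \text{True} \oplus \text{False} = \text{True}
(Q \oplus R) \to U = \text{True} \to \text{True} = \text{True}
(R \leftrightarrow Q) \leftrightarrow ((Q \oplus R) \to U) = \text{False} \leftrightarrow \text{True} = \text{False}
Q \leftrightarrow ((R \leftrightarrow Q) \leftrightarrow ((Q \oplus R) \to U)) = \text{True} \leftrightarrow \text{False} = \text{False}
(U \to (Q \to (Q \lor U))) \land (Q \leftrightarrow ((R \leftrightarrow Q) \leftrightarrow ((Q \oplus R) \to U))) = \text{True} \land \text{False} = \text{False}
R \lor Q = \text{False} \lor \text{True} = \text{True}
Q \leftrightarrow R = \text{True} \leftrightarrow \text{False} = \text{False}
R \leftrightarrow (Q \leftrightarrow R) = \text{False} \leftrightarrow \text{False} = \text{True}
(R \lor Q) \oplus (R \leftrightarrow (Q \leftrightarrow R)) = \text{True} \oplus \text{True} = \text{False}
U \to R = \text{True} \to \text{False} = \text{False}
((R \lor Q) \oplus (R \leftrightarrow (Q \leftrightarrow R))) \to (U \to R) = \text{False} \to \text{False} = \text{True}
((U \to (Q \to (Q \lor U))) \land (Q \leftrightarrow ((R \leftrightarrow Q) \leftrightarrow ((Q \oplus R) \to U)))) \to (((R \lor Q) \oplus (R \leftrightarrow (Q \leftrightarrow R))) \to (U \to R)) = \text{False} \to \text{True} = \text{True}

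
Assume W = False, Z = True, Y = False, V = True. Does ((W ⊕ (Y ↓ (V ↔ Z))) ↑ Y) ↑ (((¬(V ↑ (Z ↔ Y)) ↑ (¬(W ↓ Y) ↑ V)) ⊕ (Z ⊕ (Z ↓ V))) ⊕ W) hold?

True

V ↔ Z = True ↔ True = True
Y ↓ (V ↔ Z) = False ↓ True = False
W ⊕ (Y ↓ (V ↔ Z)) = False ⊕ False = False
(W ⊕ (Y ↓ (V ↔ Z))) ↑ Y = False ↑ False = True
Z ↔ Y = True ↔ False = False
V ↑ (Z ↔ Y) = True ↑ False = True
¬(V ↑ (Z ↔ Y)) = ¬True = False
W ↓ Y = False ↓ False = True
¬(W ↓ Y) = ¬True = False
¬(W ↓ Y) ↑ V = False ↑ True = True
¬(V ↑ (Z ↔ Y)) ↑ (¬(W ↓ Y) ↑ V) = False ↑ True = True
Z ↓ V = True ↓ True = False
Z ⊕ (Z ↓ V) = True ⊕ False = True
(¬(V ↑ (Z ↔ Y)) ↑ (¬(W ↓ Y) ↑ V)) ⊕ (Z ⊕ (Z ↓ V)) = True ⊕ True = False
((¬(V ↑ (Z ↔ Y)) ↑ (¬(W ↓ Y) ↑ V)) ⊕ (Z ⊕ (Z ↓ V))) ⊕ W = False ⊕ False = False
((W ⊕ (Y ↓ (V ↔ Z))) ↑ Y) ↑ (((¬(V ↑ (Z ↔ Y)) ↑ (¬(W ↓ Y) ↑ V)) ⊕ (Z ⊕ (Z ↓ V))) ⊕ W) = True ↑ False = True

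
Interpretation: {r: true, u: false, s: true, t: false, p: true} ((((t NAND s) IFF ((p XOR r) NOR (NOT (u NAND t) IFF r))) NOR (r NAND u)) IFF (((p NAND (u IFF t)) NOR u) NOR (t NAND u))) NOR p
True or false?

false

Substituting r=true, u=false, s=true, t=false, p=true:
t NAND s = false NAND true = true
p XOR r = true XOR true = false
u NAND t = false NAND false = true
NOT (u NAND t) = NOT true = false
NOT (u NAND t) IFF r = false IFF true = false
(p XOR r) NOR (NOT (u NAND t) IFF r) = false NOR false = true
(t NAND s) IFF ((p XOR r) NOR (NOT (u NAND t) IFF r)) = true IFF true = true
r NAND u = true NAND false = true
((t NAND s) IFF ((p XOR r) NOR (NOT (u NAND t) IFF r))) NOR (r NAND u) = true NOR true = false
u IFF t = false IFF false = true
p NAND (u IFF t) = true NAND true = false
(p NAND (u IFF t)) NOR u = false NOR false = true
t NAND u = false NAND false = true
((p NAND (u IFF t)) NOR u) NOR (t NAND u) = true NOR true = false
(((t NAND s) IFF ((p XOR r) NOR (NOT (u NAND t) IFF r))) NOR (r NAND u)) IFF (((p NAND (u IFF t)) NOR u) NOR (t NAND u)) = false IFF false = true
((((t NAND s) IFF ((p XOR r) NOR (NOT (u NAND t) IFF r))) NOR (r NAND u)) IFF (((p NAND (u IFF t)) NOR u) NOR (t NAND u))) NOR p = true NOR true = false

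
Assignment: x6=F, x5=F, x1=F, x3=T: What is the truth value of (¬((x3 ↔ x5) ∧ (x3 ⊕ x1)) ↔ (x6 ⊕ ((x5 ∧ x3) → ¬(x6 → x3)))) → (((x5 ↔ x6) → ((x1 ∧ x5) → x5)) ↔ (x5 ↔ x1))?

T

Substituting x6=F, x5=F, x1=F, x3=T:
x3 ↔ x5 = T ↔ F = F
x3 ⊕ x1 = T ⊕ F = T
(x3 ↔ x5) ∧ (x3 ⊕ x1) = F ∧ T = F
¬((x3 ↔ x5) ∧ (x3 ⊕ x1)) = ¬F = T
x5 ∧ x3 = F ∧ T = F
x6 → x3 = F → T = T
¬(x6 → x3) = ¬T = F
(x5 ∧ x3) → ¬(x6 → x3) = F → F = T
x6 ⊕ ((x5 ∧ x3) → ¬(x6 → x3)) = F ⊕ T = T
¬((x3 ↔ x5) ∧ (x3 ⊕ x1)) ↔ (x6 ⊕ ((x5 ∧ x3) → ¬(x6 → x3))) = T ↔ T = T
x5 ↔ x6 = F ↔ F = T
x1 ∧ x5 = F ∧ F = F
(x1 ∧ x5) → x5 = F → F = T
(x5 ↔ x6) → ((x1 ∧ x5) → x5) = T → T = T
x5 ↔ x1 = F ↔ F = T
((x5 ↔ x6) → ((x1 ∧ x5) → x5)) ↔ (x5 ↔ x1) = T ↔ T = T
(¬((x3 ↔ x5) ∧ (x3 ⊕ x1)) ↔ (x6 ⊕ ((x5 ∧ x3) → ¬(x6 → x3)))) → (((x5 ↔ x6) → ((x1 ∧ x5) → x5)) ↔ (x5 ↔ x1)) = T → T = T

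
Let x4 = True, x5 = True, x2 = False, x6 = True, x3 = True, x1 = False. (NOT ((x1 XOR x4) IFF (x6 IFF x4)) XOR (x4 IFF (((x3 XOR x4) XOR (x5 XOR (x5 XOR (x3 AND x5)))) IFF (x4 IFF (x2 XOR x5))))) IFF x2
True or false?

False

x1 XOR x4 = False XOR True = True
x6 IFF x4 = True IFF True = True
(x1 XOR x4) IFF (x6 IFF x4) = True IFF True = True
NOT ((x1 XOR x4) IFF (x6 IFF x4)) = NOT True = False
x3 XOR x4 = True XOR True = False
x3 AND x5 = True AND True = True
x5 XOR (x3 AND x5) = True XOR True = False
x5 XOR (x5 XOR (x3 AND x5)) = True XOR False = True
(x3 XOR x4) XOR (x5 XOR (x5 XOR (x3 AND x5))) = False XOR True = True
x2 XOR x5 = False XOR True = True
x4 IFF (x2 XOR x5) = True IFF True = True
((x3 XOR x4) XOR (x5 XOR (x5 XOR (x3 AND x5)))) IFF (x4 IFF (x2 XOR x5)) = True IFF True = True
x4 IFF (((x3 XOR x4) XOR (x5 XOR (x5 XOR (x3 AND x5)))) IFF (x4 IFF (x2 XOR x5))) = True IFF True = True
NOT ((x1 XOR x4) IFF (x6 IFF x4)) XOR (x4 IFF (((x3 XOR x4) XOR (x5 XOR (x5 XOR (x3 AND x5)))) IFF (x4 IFF (x2 XOR x5)))) = False XOR True = True
(NOT ((x1 XOR x4) IFF (x6 IFF x4)) XOR (x4 IFF (((x3 XOR x4) XOR (x5 XOR (x5 XOR (x3 AND x5)))) IFF (x4 IFF (x2 XOR x5))))) IFF x2 = True IFF False = False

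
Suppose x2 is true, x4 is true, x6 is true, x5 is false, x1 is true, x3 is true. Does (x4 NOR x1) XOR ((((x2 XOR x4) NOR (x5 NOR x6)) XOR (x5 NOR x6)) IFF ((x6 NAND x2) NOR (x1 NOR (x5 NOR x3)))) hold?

x4 NOR x1 = True NOR True = False
x2 XOR x4 = True XOR True = False
x5 NOR x6 = False NOR True = False
(x2 XOR x4) NOR (x5 NOR x6) = False NOR False = True
x5 NOR x6 = False NOR True = False
((x2 XOR x4) NOR (x5 NOR x6)) XOR (x5 NOR x6) = True XOR False = True
x6 NAND x2 = True NAND True = False
x5 NOR x3 = False NOR True = False
x1 NOR (x5 NOR x3) = True NOR False = False
(x6 NAND x2) NOR (x1 NOR (x5 NOR x3)) = False NOR False = True
(((x2 XOR x4) NOR (x5 NOR x6)) XOR (x5 NOR x6)) IFF ((x6 NAND x2) NOR (x1 NOR (x5 NOR x3))) = True IFF True = True
(x4 NOR x1) XOR ((((x2 XOR x4) NOR (x5 NOR x6)) XOR (x5 NOR x6)) IFF ((x6 NAND x2) NOR (x1 NOR (x5 NOR x3)))) = False XOR True = True

True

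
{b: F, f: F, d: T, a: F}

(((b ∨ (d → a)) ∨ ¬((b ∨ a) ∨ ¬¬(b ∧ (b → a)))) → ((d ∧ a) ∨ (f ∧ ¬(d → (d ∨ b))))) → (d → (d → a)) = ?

d → a = T → F = F
b ∨ (d → a) = F ∨ F = F
b ∨ a = F ∨ F = F
b → a = F → F = T
b ∧ (b → a) = F ∧ T = F
¬(b ∧ (b → a)) = ¬F = T
¬¬(b ∧ (b → a)) = ¬T = F
(b ∨ a) ∨ ¬¬(b ∧ (b → a)) = F ∨ F = F
¬((b ∨ a) ∨ ¬¬(b ∧ (b → a))) = ¬F = T
(b ∨ (d → a)) ∨ ¬((b ∨ a) ∨ ¬¬(b ∧ (b → a))) = F ∨ T = T
d ∧ a = T ∧ F = F
d ∨ b = T ∨ F = T
d → (d ∨ b) = T → T = T
¬(d → (d ∨ b)) = ¬T = F
f ∧ ¬(d → (d ∨ b)) = F ∧ F = F
(d ∧ a) ∨ (f ∧ ¬(d → (d ∨ b))) = F ∨ F = F
((b ∨ (d → a)) ∨ ¬((b ∨ a) ∨ ¬¬(b ∧ (b → a)))) → ((d ∧ a) ∨ (f ∧ ¬(d → (d ∨ b)))) = T → F = F
d → a = T → F = F
d → (d → a) = T → F = F
(((b ∨ (d → a)) ∨ ¬((b ∨ a) ∨ ¬¬(b ∧ (b → a)))) → ((d ∧ a) ∨ (f ∧ ¬(d → (d ∨ b))))) → (d → (d → a)) = F → F = T

T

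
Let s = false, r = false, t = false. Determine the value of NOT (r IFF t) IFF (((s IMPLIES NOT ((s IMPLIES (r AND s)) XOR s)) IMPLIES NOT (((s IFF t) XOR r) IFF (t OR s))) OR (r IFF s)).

r IFF t = false IFF false = true
NOT (r IFF t) = NOT true = false
r AND s = false AND false = false
s IMPLIES (r AND s) = false IMPLIES false = true
(s IMPLIES (r AND s)) XOR s = true XOR false = true
NOT ((s IMPLIES (r AND s)) XOR s) = NOT true = false
s IMPLIES NOT ((s IMPLIES (r AND s)) XOR s) = false IMPLIES false = true
s IFF t = false IFF false = true
(s IFF t) XOR r = true XOR false = true
t OR s = false OR false = false
((s IFF t) XOR r) IFF (t OR s) = true IFF false = false
NOT (((s IFF t) XOR r) IFF (t OR s)) = NOT false = true
(s IMPLIES NOT ((s IMPLIES (r AND s)) XOR s)) IMPLIES NOT (((s IFF t) XOR r) IFF (t OR s)) = true IMPLIES true = true
r IFF s = false IFF false = true
((s IMPLIES NOT ((s IMPLIES (r AND s)) XOR s)) IMPLIES NOT (((s IFF t) XOR r) IFF (t OR s))) OR (r IFF s) = true OR true = true
NOT (r IFF t) IFF (((s IMPLIES NOT ((s IMPLIES (r AND s)) XOR s)) IMPLIES NOT (((s IFF t) XOR r) IFF (t OR s))) OR (r IFF s)) = false IFF true = false

false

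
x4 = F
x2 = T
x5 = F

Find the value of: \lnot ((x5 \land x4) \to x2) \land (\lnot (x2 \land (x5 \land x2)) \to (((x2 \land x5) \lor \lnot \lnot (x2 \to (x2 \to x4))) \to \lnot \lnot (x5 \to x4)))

F

x5 \land x4 = F \land F = F
(x5 \land x4) \to x2 = F \to T = T
\lnot ((x5 \land x4) \to x2) = \lnot T = F
x5 \land x2 = F \land T = F
x2 \land (x5 \land x2) = T \land F = F
\lnot (x2 \land (x5 \land x2)) = \lnot F = T
x2 \land x5 = T \land F = F
x2 \to x4 = T \to F = F
x2 \to (x2 \to x4) = T \to F = F
\lnot (x2 \to (x2 \to x4)) = \lnot F = T
\lnot \lnot (x2 \to (x2 \to x4)) = \lnot T = F
(x2 \land x5) \lor \lnot \lnot (x2 \to (x2 \to x4)) = F \lor F = F
x5 \to x4 = F \to F = T
\lnot (x5 \to x4) = \lnot T = F
\lnot \lnot (x5 \to x4) = \lnot F = T
((x2 \land x5) \lor \lnot \lnot (x2 \to (x2 \to x4))) \to \lnot \lnot (x5 \to x4) = F \to T = T
\lnot (x2 \land (x5 \land x2)) \to (((x2 \land x5) \lor \lnot \lnot (x2 \to (x2 \to x4))) \to \lnot \lnot (x5 \to x4)) = T \to T = T
\lnot ((x5 \land x4) \to x2) \land (\lnot (x2 \land (x5 \land x2)) \to (((x2 \land x5) \lor \lnot \lnot (x2 \to (x2 \to x4))) \to \lnot \lnot (x5 \to x4))) = F \land T = F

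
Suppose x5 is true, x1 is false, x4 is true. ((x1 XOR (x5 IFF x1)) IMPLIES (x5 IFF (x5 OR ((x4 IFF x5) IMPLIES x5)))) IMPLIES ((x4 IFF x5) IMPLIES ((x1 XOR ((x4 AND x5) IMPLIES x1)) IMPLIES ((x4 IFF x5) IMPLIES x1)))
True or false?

T

x5 IFF x1 = T IFF F = F
x1 XOR (x5 IFF x1) = F XOR F = F
x4 IFF x5 = T IFF T = T
(x4 IFF x5) IMPLIES x5 = T IMPLIES T = T
x5 OR ((x4 IFF x5) IMPLIES x5) = T OR T = T
x5 IFF (x5 OR ((x4 IFF x5) IMPLIES x5)) = T IFF T = T
(x1 XOR (x5 IFF x1)) IMPLIES (x5 IFF (x5 OR ((x4 IFF x5) IMPLIES x5))) = F IMPLIES T = T
x4 IFF x5 = T IFF T = T
x4 AND x5 = T AND T = T
(x4 AND x5) IMPLIES x1 = T IMPLIES F = F
x1 XOR ((x4 AND x5) IMPLIES x1) = F XOR F = F
x4 IFF x5 = T IFF T = T
(x4 IFF x5) IMPLIES x1 = T IMPLIES F = F
(x1 XOR ((x4 AND x5) IMPLIES x1)) IMPLIES ((x4 IFF x5) IMPLIES x1) = F IMPLIES F = T
(x4 IFF x5) IMPLIES ((x1 XOR ((x4 AND x5) IMPLIES x1)) IMPLIES ((x4 IFF x5) IMPLIES x1)) = T IMPLIES T = T
((x1 XOR (x5 IFF x1)) IMPLIES (x5 IFF (x5 OR ((x4 IFF x5) IMPLIES x5)))) IMPLIES ((x4 IFF x5) IMPLIES ((x1 XOR ((x4 AND x5) IMPLIES x1)) IMPLIES ((x4 IFF x5) IMPLIES x1))) = T IMPLIES T = T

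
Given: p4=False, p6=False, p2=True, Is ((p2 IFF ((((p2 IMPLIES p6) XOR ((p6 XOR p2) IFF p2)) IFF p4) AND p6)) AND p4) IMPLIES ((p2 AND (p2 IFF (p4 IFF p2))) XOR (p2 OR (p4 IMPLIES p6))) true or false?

True

p2 IMPLIES p6 = True IMPLIES False = False
p6 XOR p2 = False XOR True = True
(p6 XOR p2) IFF p2 = True IFF True = True
(p2 IMPLIES p6) XOR ((p6 XOR p2) IFF p2) = False XOR True = True
((p2 IMPLIES p6) XOR ((p6 XOR p2) IFF p2)) IFF p4 = True IFF False = False
(((p2 IMPLIES p6) XOR ((p6 XOR p2) IFF p2)) IFF p4) AND p6 = False AND False = False
p2 IFF ((((p2 IMPLIES p6) XOR ((p6 XOR p2) IFF p2)) IFF p4) AND p6) = True IFF False = False
(p2 IFF ((((p2 IMPLIES p6) XOR ((p6 XOR p2) IFF p2)) IFF p4) AND p6)) AND p4 = False AND False = False
p4 IFF p2 = False IFF True = False
p2 IFF (p4 IFF p2) = True IFF False = False
p2 AND (p2 IFF (p4 IFF p2)) = True AND False = False
p4 IMPLIES p6 = False IMPLIES False = True
p2 OR (p4 IMPLIES p6) = True OR True = True
(p2 AND (p2 IFF (p4 IFF p2))) XOR (p2 OR (p4 IMPLIES p6)) = False XOR True = True
((p2 IFF ((((p2 IMPLIES p6) XOR ((p6 XOR p2) IFF p2)) IFF p4) AND p6)) AND p4) IMPLIES ((p2 AND (p2 IFF (p4 IFF p2))) XOR (p2 OR (p4 IMPLIES p6))) = False IMPLIES True = True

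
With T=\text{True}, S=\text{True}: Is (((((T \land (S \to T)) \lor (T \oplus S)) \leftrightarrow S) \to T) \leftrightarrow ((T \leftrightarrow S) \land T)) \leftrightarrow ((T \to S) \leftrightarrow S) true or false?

S \to T = \text{True} \to \text{True} = \text{True}
T \land (S \to T) = \text{True} \land \text{True} = \text{True}
T \oplus S = \text{True} \oplus \text{True} = \text{False}
(T \land (S \to T)) \lor (T \oplus S) = \text{True} \lor \text{False} = \text{True}
((T \land (S \to T)) \lor (T \oplus S)) \leftrightarrow S = \text{True} \leftrightarrow \text{True} = \text{True}
(((T \land (S \to T)) \lor (T \oplus S)) \leftrightarrow S) \to T = \text{True} \to \text{True} = \text{True}
T \leftrightarrow S = \text{True} \leftrightarrow \text{True} = \text{True}
(T \leftrightarrow S) \land T = \text{True} \land \text{True} = \text{True}
((((T \land (S \to T)) \lor (T \oplus S)) \leftrightarrow S) \to T) \leftrightarrow ((T \leftrightarrow S) \land T) = \text{True} \leftrightarrow \text{True} = \text{True}
T \to S = \text{True} \to \text{True} = \text{True}
(T \to S) \leftrightarrow S = \text{True} \leftrightarrow \text{True} = \text{True}
(((((T \land (S \to T)) \lor (T \oplus S)) \leftrightarrow S) \to T) \leftrightarrow ((T \leftrightarrow S) \land T)) \leftrightarrow ((T \to S) \leftrightarrow S) = \text{True} \leftrightarrow \text{True} = \text{True}

\text{True}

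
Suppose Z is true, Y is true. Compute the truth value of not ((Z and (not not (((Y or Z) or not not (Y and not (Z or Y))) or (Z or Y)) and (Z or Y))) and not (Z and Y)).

Y or Z = True or True = True
Z or Y = True or True = True
not (Z or Y) = not True = False
Y and not (Z or Y) = True and False = False
not (Y and not (Z or Y)) = not False = True
not not (Y and not (Z or Y)) = not True = False
(Y or Z) or not not (Y and not (Z or Y)) = True or False = True
Z or Y = True or True = True
((Y or Z) or not not (Y and not (Z or Y))) or (Z or Y) = True or True = True
not (((Y or Z) or not not (Y and not (Z or Y))) or (Z or Y)) = not True = False
not not (((Y or Z) or not not (Y and not (Z or Y))) or (Z or Y)) = not False = True
Z or Y = True or True = True
not not (((Y or Z) or not not (Y and not (Z or Y))) or (Z or Y)) and (Z or Y) = True and True = True
Z and (not not (((Y or Z) or not not (Y and not (Z or Y))) or (Z or Y)) and (Z or Y)) = True and True = True
Z and Y = True and True = True
not (Z and Y) = not True = False
(Z and (not not (((Y or Z) or not not (Y and not (Z or Y))) or (Z or Y)) and (Z or Y))) and not (Z and Y) = True and False = False
not ((Z and (not not (((Y or Z) or not not (Y and not (Z or Y))) or (Z or Y)) and (Z or Y))) and not (Z and Y)) = not False = True

True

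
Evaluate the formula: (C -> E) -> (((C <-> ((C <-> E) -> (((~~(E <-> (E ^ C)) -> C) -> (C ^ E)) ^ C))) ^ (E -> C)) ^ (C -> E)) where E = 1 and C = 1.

1

C -> E = 1 -> 1 = 1
C <-> E = 1 <-> 1 = 1
E ^ C = 1 ^ 1 = 0
E <-> (E ^ C) = 1 <-> 0 = 0
~(E <-> (E ^ C)) = ~0 = 1
~~(E <-> (E ^ C)) = ~1 = 0
~~(E <-> (E ^ C)) -> C = 0 -> 1 = 1
C ^ E = 1 ^ 1 = 0
(~~(E <-> (E ^ C)) -> C) -> (C ^ E) = 1 -> 0 = 0
((~~(E <-> (E ^ C)) -> C) -> (C ^ E)) ^ C = 0 ^ 1 = 1
(C <-> E) -> (((~~(E <-> (E ^ C)) -> C) -> (C ^ E)) ^ C) = 1 -> 1 = 1
C <-> ((C <-> E) -> (((~~(E <-> (E ^ C)) -> C) -> (C ^ E)) ^ C)) = 1 <-> 1 = 1
E -> C = 1 -> 1 = 1
(C <-> ((C <-> E) -> (((~~(E <-> (E ^ C)) -> C) -> (C ^ E)) ^ C))) ^ (E -> C) = 1 ^ 1 = 0
C -> E = 1 -> 1 = 1
((C <-> ((C <-> E) -> (((~~(E <-> (E ^ C)) -> C) -> (C ^ E)) ^ C))) ^ (E -> C)) ^ (C -> E) = 0 ^ 1 = 1
(C -> E) -> (((C <-> ((C <-> E) -> (((~~(E <-> (E ^ C)) -> C) -> (C ^ E)) ^ C))) ^ (E -> C)) ^ (C -> E)) = 1 -> 1 = 1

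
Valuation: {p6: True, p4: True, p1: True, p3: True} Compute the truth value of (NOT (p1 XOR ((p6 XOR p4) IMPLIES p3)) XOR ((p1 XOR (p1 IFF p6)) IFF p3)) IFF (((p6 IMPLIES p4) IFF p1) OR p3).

True

Substituting p6=True, p4=True, p1=True, p3=True:
p6 XOR p4 = True XOR True = False
(p6 XOR p4) IMPLIES p3 = False IMPLIES True = True
p1 XOR ((p6 XOR p4) IMPLIES p3) = True XOR True = False
NOT (p1 XOR ((p6 XOR p4) IMPLIES p3)) = NOT False = True
p1 IFF p6 = True IFF True = True
p1 XOR (p1 IFF p6) = True XOR True = False
(p1 XOR (p1 IFF p6)) IFF p3 = False IFF True = False
NOT (p1 XOR ((p6 XOR p4) IMPLIES p3)) XOR ((p1 XOR (p1 IFF p6)) IFF p3) = True XOR False = True
p6 IMPLIES p4 = True IMPLIES True = True
(p6 IMPLIES p4) IFF p1 = True IFF True = True
((p6 IMPLIES p4) IFF p1) OR p3 = True OR True = True
(NOT (p1 XOR ((p6 XOR p4) IMPLIES p3)) XOR ((p1 XOR (p1 IFF p6)) IFF p3)) IFF (((p6 IMPLIES p4) IFF p1) OR p3) = True IFF True = True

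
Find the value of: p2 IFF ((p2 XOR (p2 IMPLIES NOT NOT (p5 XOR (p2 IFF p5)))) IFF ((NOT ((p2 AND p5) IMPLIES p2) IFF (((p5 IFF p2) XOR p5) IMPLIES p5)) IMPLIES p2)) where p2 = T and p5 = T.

p2 IFF p5 = T IFF T = T
p5 XOR (p2 IFF p5) = T XOR T = F
NOT (p5 XOR (p2 IFF p5)) = NOT F = T
NOT NOT (p5 XOR (p2 IFF p5)) = NOT T = F
p2 IMPLIES NOT NOT (p5 XOR (p2 IFF p5)) = T IMPLIES F = F
p2 XOR (p2 IMPLIES NOT NOT (p5 XOR (p2 IFF p5))) = T XOR F = T
p2 AND p5 = T AND T = T
(p2 AND p5) IMPLIES p2 = T IMPLIES T = T
NOT ((p2 AND p5) IMPLIES p2) = NOT T = F
p5 IFF p2 = T IFF T = T
(p5 IFF p2) XOR p5 = T XOR T = F
((p5 IFF p2) XOR p5) IMPLIES p5 = F IMPLIES T = T
NOT ((p2 AND p5) IMPLIES p2) IFF (((p5 IFF p2) XOR p5) IMPLIES p5) = F IFF T = F
(NOT ((p2 AND p5) IMPLIES p2) IFF (((p5 IFF p2) XOR p5) IMPLIES p5)) IMPLIES p2 = F IMPLIES T = T
(p2 XOR (p2 IMPLIES NOT NOT (p5 XOR (p2 IFF p5)))) IFF ((NOT ((p2 AND p5) IMPLIES p2) IFF (((p5 IFF p2) XOR p5) IMPLIES p5)) IMPLIES p2) = T IFF T = T
p2 IFF ((p2 XOR (p2 IMPLIES NOT NOT (p5 XOR (p2 IFF p5)))) IFF ((NOT ((p2 AND p5) IMPLIES p2) IFF (((p5 IFF p2) XOR p5) IMPLIES p5)) IMPLIES p2)) = T IFF T = T

T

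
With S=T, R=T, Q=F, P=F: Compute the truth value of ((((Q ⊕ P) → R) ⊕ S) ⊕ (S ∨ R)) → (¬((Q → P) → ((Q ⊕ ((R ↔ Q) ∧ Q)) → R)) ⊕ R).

Q ⊕ P = F ⊕ F = F
(Q ⊕ P) → R = F → T = T
((Q ⊕ P) → R) ⊕ S = T ⊕ T = F
S ∨ R = T ∨ T = T
(((Q ⊕ P) → R) ⊕ S) ⊕ (S ∨ R) = F ⊕ T = T
Q → P = F → F = T
R ↔ Q = T ↔ F = F
(R ↔ Q) ∧ Q = F ∧ F = F
Q ⊕ ((R ↔ Q) ∧ Q) = F ⊕ F = F
(Q ⊕ ((R ↔ Q) ∧ Q)) → R = F → T = T
(Q → P) → ((Q ⊕ ((R ↔ Q) ∧ Q)) → R) = T → T = T
¬((Q → P) → ((Q ⊕ ((R ↔ Q) ∧ Q)) → R)) = ¬T = F
¬((Q → P) → ((Q ⊕ ((R ↔ Q) ∧ Q)) → R)) ⊕ R = F ⊕ T = T
((((Q ⊕ P) → R) ⊕ S) ⊕ (S ∨ R)) → (¬((Q → P) → ((Q ⊕ ((R ↔ Q) ∧ Q)) → R)) ⊕ R) = T → T = T

T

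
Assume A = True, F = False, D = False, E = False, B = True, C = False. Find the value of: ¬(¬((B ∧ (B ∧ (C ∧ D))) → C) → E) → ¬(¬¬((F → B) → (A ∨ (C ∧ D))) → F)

True

C ∧ D = False ∧ False = False
B ∧ (C ∧ D) = True ∧ False = False
B ∧ (B ∧ (C ∧ D)) = True ∧ False = False
(B ∧ (B ∧ (C ∧ D))) → C = False → False = True
¬((B ∧ (B ∧ (C ∧ D))) → C) = ¬True = False
¬((B ∧ (B ∧ (C ∧ D))) → C) → E = False → False = True
¬(¬((B ∧ (B ∧ (C ∧ D))) → C) → E) = ¬True = False
F → B = False → True = True
C ∧ D = False ∧ False = False
A ∨ (C ∧ D) = True ∨ False = True
(F → B) → (A ∨ (C ∧ D)) = True → True = True
¬((F → B) → (A ∨ (C ∧ D))) = ¬True = False
¬¬((F → B) → (A ∨ (C ∧ D))) = ¬False = True
¬¬((F → B) → (A ∨ (C ∧ D))) → F = True → False = False
¬(¬¬((F → B) → (A ∨ (C ∧ D))) → F) = ¬False = True
¬(¬((B ∧ (B ∧ (C ∧ D))) → C) → E) → ¬(¬¬((F → B) → (A ∨ (C ∧ D))) → F) = False → True = True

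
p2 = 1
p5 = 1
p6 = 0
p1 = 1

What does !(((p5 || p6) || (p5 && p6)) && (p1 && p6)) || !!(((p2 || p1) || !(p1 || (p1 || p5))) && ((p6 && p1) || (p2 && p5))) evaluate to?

1

p5 || p6 = 1 || 0 = 1
p5 && p6 = 1 && 0 = 0
(p5 || p6) || (p5 && p6) = 1 || 0 = 1
p1 && p6 = 1 && 0 = 0
((p5 || p6) || (p5 && p6)) && (p1 && p6) = 1 && 0 = 0
!(((p5 || p6) || (p5 && p6)) && (p1 && p6)) = !0 = 1
p2 || p1 = 1 || 1 = 1
p1 || p5 = 1 || 1 = 1
p1 || (p1 || p5) = 1 || 1 = 1
!(p1 || (p1 || p5)) = !1 = 0
(p2 || p1) || !(p1 || (p1 || p5)) = 1 || 0 = 1
p6 && p1 = 0 && 1 = 0
p2 && p5 = 1 && 1 = 1
(p6 && p1) || (p2 && p5) = 0 || 1 = 1
((p2 || p1) || !(p1 || (p1 || p5))) && ((p6 && p1) || (p2 && p5)) = 1 && 1 = 1
!(((p2 || p1) || !(p1 || (p1 || p5))) && ((p6 && p1) || (p2 && p5))) = !1 = 0
!!(((p2 || p1) || !(p1 || (p1 || p5))) && ((p6 && p1) || (p2 && p5))) = !0 = 1
!(((p5 || p6) || (p5 && p6)) && (p1 && p6)) || !!(((p2 || p1) || !(p1 || (p1 || p5))) && ((p6 && p1) || (p2 && p5))) = 1 || 1 = 1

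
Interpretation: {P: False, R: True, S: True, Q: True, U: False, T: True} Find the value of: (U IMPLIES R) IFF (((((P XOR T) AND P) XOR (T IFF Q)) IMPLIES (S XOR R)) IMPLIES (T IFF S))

U IMPLIES R = False IMPLIES True = True
P XOR T = False XOR True = True
(P XOR T) AND P = True AND False = False
T IFF Q = True IFF True = True
((P XOR T) AND P) XOR (T IFF Q) = False XOR True = True
S XOR R = True XOR True = False
(((P XOR T) AND P) XOR (T IFF Q)) IMPLIES (S XOR R) = True IMPLIES False = False
T IFF S = True IFF True = True
((((P XOR T) AND P) XOR (T IFF Q)) IMPLIES (S XOR R)) IMPLIES (T IFF S) = False IMPLIES True = True
(U IMPLIES R) IFF (((((P XOR T) AND P) XOR (T IFF Q)) IMPLIES (S XOR R)) IMPLIES (T IFF S)) = True IFF True = True

True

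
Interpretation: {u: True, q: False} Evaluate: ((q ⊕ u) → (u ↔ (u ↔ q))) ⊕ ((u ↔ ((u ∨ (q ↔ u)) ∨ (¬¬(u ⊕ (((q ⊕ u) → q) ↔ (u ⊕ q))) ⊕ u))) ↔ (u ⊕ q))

True

q ⊕ u = False ⊕ True = True
u ↔ q = True ↔ False = False
u ↔ (u ↔ q) = True ↔ False = False
(q ⊕ u) → (u ↔ (u ↔ q)) = True → False = False
q ↔ u = False ↔ True = False
u ∨ (q ↔ u) = True ∨ False = True
q ⊕ u = False ⊕ True = True
(q ⊕ u) → q = True → False = False
u ⊕ q = True ⊕ False = True
((q ⊕ u) → q) ↔ (u ⊕ q) = False ↔ True = False
u ⊕ (((q ⊕ u) → q) ↔ (u ⊕ q)) = True ⊕ False = True
¬(u ⊕ (((q ⊕ u) → q) ↔ (u ⊕ q))) = ¬True = False
¬¬(u ⊕ (((q ⊕ u) → q) ↔ (u ⊕ q))) = ¬False = True
¬¬(u ⊕ (((q ⊕ u) → q) ↔ (u ⊕ q))) ⊕ u = True ⊕ True = False
(u ∨ (q ↔ u)) ∨ (¬¬(u ⊕ (((q ⊕ u) → q) ↔ (u ⊕ q))) ⊕ u) = True ∨ False = True
u ↔ ((u ∨ (q ↔ u)) ∨ (¬¬(u ⊕ (((q ⊕ u) → q) ↔ (u ⊕ q))) ⊕ u)) = True ↔ True = True
u ⊕ q = True ⊕ False = True
(u ↔ ((u ∨ (q ↔ u)) ∨ (¬¬(u ⊕ (((q ⊕ u) → q) ↔ (u ⊕ q))) ⊕ u))) ↔ (u ⊕ q) = True ↔ True = True
((q ⊕ u) → (u ↔ (u ↔ q))) ⊕ ((u ↔ ((u ∨ (q ↔ u)) ∨ (¬¬(u ⊕ (((q ⊕ u) → q) ↔ (u ⊕ q))) ⊕ u))) ↔ (u ⊕ q)) = False ⊕ True = True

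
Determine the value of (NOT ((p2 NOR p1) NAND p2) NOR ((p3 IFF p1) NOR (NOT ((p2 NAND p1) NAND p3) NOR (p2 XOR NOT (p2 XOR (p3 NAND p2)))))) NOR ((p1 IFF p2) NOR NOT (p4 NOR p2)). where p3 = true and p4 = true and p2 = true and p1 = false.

Substituting p3=true, p4=true, p2=true, p1=false:
p2 NOR p1 = true NOR false = false
(p2 NOR p1) NAND p2 = false NAND true = true
NOT ((p2 NOR p1) NAND p2) = NOT true = false
p3 IFF p1 = true IFF false = false
p2 NAND p1 = true NAND false = true
(p2 NAND p1) NAND p3 = true NAND true = false
NOT ((p2 NAND p1) NAND p3) = NOT false = true
p3 NAND p2 = true NAND true = false
p2 XOR (p3 NAND p2) = true XOR false = true
NOT (p2 XOR (p3 NAND p2)) = NOT true = false
p2 XOR NOT (p2 XOR (p3 NAND p2)) = true XOR false = true
NOT ((p2 NAND p1) NAND p3) NOR (p2 XOR NOT (p2 XOR (p3 NAND p2))) = true NOR true = false
(p3 IFF p1) NOR (NOT ((p2 NAND p1) NAND p3) NOR (p2 XOR NOT (p2 XOR (p3 NAND p2)))) = false NOR false = true
NOT ((p2 NOR p1) NAND p2) NOR ((p3 IFF p1) NOR (NOT ((p2 NAND p1) NAND p3) NOR (p2 XOR NOT (p2 XOR (p3 NAND p2))))) = false NOR true = false
p1 IFF p2 = false IFF true = false
p4 NOR p2 = true NOR true = false
NOT (p4 NOR p2) = NOT false = true
(p1 IFF p2) NOR NOT (p4 NOR p2) = false NOR true = false
(NOT ((p2 NOR p1) NAND p2) NOR ((p3 IFF p1) NOR (NOT ((p2 NAND p1) NAND p3) NOR (p2 XOR NOT (p2 XOR (p3 NAND p2)))))) NOR ((p1 IFF p2) NOR NOT (p4 NOR p2)) = false NOR false = true

true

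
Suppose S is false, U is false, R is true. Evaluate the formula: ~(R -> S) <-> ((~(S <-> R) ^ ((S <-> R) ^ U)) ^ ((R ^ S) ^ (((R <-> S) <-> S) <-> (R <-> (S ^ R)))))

R -> S = T -> F = F
~(R -> S) = ~F = T
S <-> R = F <-> T = F
~(S <-> R) = ~F = T
S <-> R = F <-> T = F
(S <-> R) ^ U = F ^ F = F
~(S <-> R) ^ ((S <-> R) ^ U) = T ^ F = T
R ^ S = T ^ F = T
R <-> S = T <-> F = F
(R <-> S) <-> S = F <-> F = T
S ^ R = F ^ T = T
R <-> (S ^ R) = T <-> T = T
((R <-> S) <-> S) <-> (R <-> (S ^ R)) = T <-> T = T
(R ^ S) ^ (((R <-> S) <-> S) <-> (R <-> (S ^ R))) = T ^ T = F
(~(S <-> R) ^ ((S <-> R) ^ U)) ^ ((R ^ S) ^ (((R <-> S) <-> S) <-> (R <-> (S ^ R)))) = T ^ F = T
~(R -> S) <-> ((~(S <-> R) ^ ((S <-> R) ^ U)) ^ ((R ^ S) ^ (((R <-> S) <-> S) <-> (R <-> (S ^ R))))) = T <-> T = T

T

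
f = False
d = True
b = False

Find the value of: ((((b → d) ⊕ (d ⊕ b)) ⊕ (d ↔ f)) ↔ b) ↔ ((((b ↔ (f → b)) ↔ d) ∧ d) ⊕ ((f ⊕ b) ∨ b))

b → d = False → True = True
d ⊕ b = True ⊕ False = True
(b → d) ⊕ (d ⊕ b) = True ⊕ True = False
d ↔ f = True ↔ False = False
((b → d) ⊕ (d ⊕ b)) ⊕ (d ↔ f) = False ⊕ False = False
(((b → d) ⊕ (d ⊕ b)) ⊕ (d ↔ f)) ↔ b = False ↔ False = True
f → b = False → False = True
b ↔ (f → b) = False ↔ True = False
(b ↔ (f → b)) ↔ d = False ↔ True = False
((b ↔ (f → b)) ↔ d) ∧ d = False ∧ True = False
f ⊕ b = False ⊕ False = False
(f ⊕ b) ∨ b = False ∨ False = False
(((b ↔ (f → b)) ↔ d) ∧ d) ⊕ ((f ⊕ b) ∨ b) = False ⊕ False = False
((((b → d) ⊕ (d ⊕ b)) ⊕ (d ↔ f)) ↔ b) ↔ ((((b ↔ (f → b)) ↔ d) ∧ d) ⊕ ((f ⊕ b) ∨ b)) = True ↔ False = False

False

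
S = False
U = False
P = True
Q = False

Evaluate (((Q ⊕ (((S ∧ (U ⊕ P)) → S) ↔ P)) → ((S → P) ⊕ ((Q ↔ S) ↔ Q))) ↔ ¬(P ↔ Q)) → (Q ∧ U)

U ⊕ P = False ⊕ True = True
S ∧ (U ⊕ P) = False ∧ True = False
(S ∧ (U ⊕ P)) → S = False → False = True
((S ∧ (U ⊕ P)) → S) ↔ P = True ↔ True = True
Q ⊕ (((S ∧ (U ⊕ P)) → S) ↔ P) = False ⊕ True = True
S → P = False → True = True
Q ↔ S = False ↔ False = True
(Q ↔ S) ↔ Q = True ↔ False = False
(S → P) ⊕ ((Q ↔ S) ↔ Q) = True ⊕ False = True
(Q ⊕ (((S ∧ (U ⊕ P)) → S) ↔ P)) → ((S → P) ⊕ ((Q ↔ S) ↔ Q)) = True → True = True
P ↔ Q = True ↔ False = False
¬(P ↔ Q) = ¬False = True
((Q ⊕ (((S ∧ (U ⊕ P)) → S) ↔ P)) → ((S → P) ⊕ ((Q ↔ S) ↔ Q))) ↔ ¬(P ↔ Q) = True ↔ True = True
Q ∧ U = False ∧ False = False
(((Q ⊕ (((S ∧ (U ⊕ P)) → S) ↔ P)) → ((S → P) ⊕ ((Q ↔ S) ↔ Q))) ↔ ¬(P ↔ Q)) → (Q ∧ U) = True → False = False

False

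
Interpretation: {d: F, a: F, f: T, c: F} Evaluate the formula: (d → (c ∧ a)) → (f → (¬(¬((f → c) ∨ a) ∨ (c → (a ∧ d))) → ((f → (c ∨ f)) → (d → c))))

c ∧ a = F ∧ F = F
d → (c ∧ a) = F → F = T
f → c = T → F = F
(f → c) ∨ a = F ∨ F = F
¬((f → c) ∨ a) = ¬F = T
a ∧ d = F ∧ F = F
c → (a ∧ d) = F → F = T
¬((f → c) ∨ a) ∨ (c → (a ∧ d)) = T ∨ T = T
¬(¬((f → c) ∨ a) ∨ (c → (a ∧ d))) = ¬T = F
c ∨ f = F ∨ T = T
f → (c ∨ f) = T → T = T
d → c = F → F = T
(f → (c ∨ f)) → (d → c) = T → T = T
¬(¬((f → c) ∨ a) ∨ (c → (a ∧ d))) → ((f → (c ∨ f)) → (d → c)) = F → T = T
f → (¬(¬((f → c) ∨ a) ∨ (c → (a ∧ d))) → ((f → (c ∨ f)) → (d → c))) = T → T = T
(d → (c ∧ a)) → (f → (¬(¬((f → c) ∨ a) ∨ (c → (a ∧ d))) → ((f → (c ∨ f)) → (d → c)))) = T → T = T

T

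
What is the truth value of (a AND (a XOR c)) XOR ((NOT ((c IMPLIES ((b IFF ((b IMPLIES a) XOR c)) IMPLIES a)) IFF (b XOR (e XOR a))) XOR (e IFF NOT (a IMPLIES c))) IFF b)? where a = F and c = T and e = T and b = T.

F

a XOR c = F XOR T = T
a AND (a XOR c) = F AND T = F
b IMPLIES a = T IMPLIES F = F
(b IMPLIES a) XOR c = F XOR T = T
b IFF ((b IMPLIES a) XOR c) = T IFF T = T
(b IFF ((b IMPLIES a) XOR c)) IMPLIES a = T IMPLIES F = F
c IMPLIES ((b IFF ((b IMPLIES a) XOR c)) IMPLIES a) = T IMPLIES F = F
e XOR a = T XOR F = T
b XOR (e XOR a) = T XOR T = F
(c IMPLIES ((b IFF ((b IMPLIES a) XOR c)) IMPLIES a)) IFF (b XOR (e XOR a)) = F IFF F = T
NOT ((c IMPLIES ((b IFF ((b IMPLIES a) XOR c)) IMPLIES a)) IFF (b XOR (e XOR a))) = NOT T = F
a IMPLIES c = F IMPLIES T = T
NOT (a IMPLIES c) = NOT T = F
e IFF NOT (a IMPLIES c) = T IFF F = F
NOT ((c IMPLIES ((b IFF ((b IMPLIES a) XOR c)) IMPLIES a)) IFF (b XOR (e XOR a))) XOR (e IFF NOT (a IMPLIES c)) = F XOR F = F
(NOT ((c IMPLIES ((b IFF ((b IMPLIES a) XOR c)) IMPLIES a)) IFF (b XOR (e XOR a))) XOR (e IFF NOT (a IMPLIES c))) IFF b = F IFF T = F
(a AND (a XOR c)) XOR ((NOT ((c IMPLIES ((b IFF ((b IMPLIES a) XOR c)) IMPLIES a)) IFF (b XOR (e XOR a))) XOR (e IFF NOT (a IMPLIES c))) IFF b) = F XOR F = F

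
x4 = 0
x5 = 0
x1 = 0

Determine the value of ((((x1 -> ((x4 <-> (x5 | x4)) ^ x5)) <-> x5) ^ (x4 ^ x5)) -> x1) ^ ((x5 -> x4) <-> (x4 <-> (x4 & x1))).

0

x5 | x4 = 0 | 0 = 0
x4 <-> (x5 | x4) = 0 <-> 0 = 1
(x4 <-> (x5 | x4)) ^ x5 = 1 ^ 0 = 1
x1 -> ((x4 <-> (x5 | x4)) ^ x5) = 0 -> 1 = 1
(x1 -> ((x4 <-> (x5 | x4)) ^ x5)) <-> x5 = 1 <-> 0 = 0
x4 ^ x5 = 0 ^ 0 = 0
((x1 -> ((x4 <-> (x5 | x4)) ^ x5)) <-> x5) ^ (x4 ^ x5) = 0 ^ 0 = 0
(((x1 -> ((x4 <-> (x5 | x4)) ^ x5)) <-> x5) ^ (x4 ^ x5)) -> x1 = 0 -> 0 = 1
x5 -> x4 = 0 -> 0 = 1
x4 & x1 = 0 & 0 = 0
x4 <-> (x4 & x1) = 0 <-> 0 = 1
(x5 -> x4) <-> (x4 <-> (x4 & x1)) = 1 <-> 1 = 1
((((x1 -> ((x4 <-> (x5 | x4)) ^ x5)) <-> x5) ^ (x4 ^ x5)) -> x1) ^ ((x5 -> x4) <-> (x4 <-> (x4 & x1))) = 1 ^ 1 = 0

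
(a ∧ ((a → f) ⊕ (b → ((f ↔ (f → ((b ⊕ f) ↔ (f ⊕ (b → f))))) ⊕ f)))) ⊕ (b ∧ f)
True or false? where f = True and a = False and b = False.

False

a → f = False → True = True
b ⊕ f = False ⊕ True = True
b → f = False → True = True
f ⊕ (b → f) = True ⊕ True = False
(b ⊕ f) ↔ (f ⊕ (b → f)) = True ↔ False = False
f → ((b ⊕ f) ↔ (f ⊕ (b → f))) = True → False = False
f ↔ (f → ((b ⊕ f) ↔ (f ⊕ (b → f)))) = True ↔ False = False
(f ↔ (f → ((b ⊕ f) ↔ (f ⊕ (b → f))))) ⊕ f = False ⊕ True = True
b → ((f ↔ (f → ((b ⊕ f) ↔ (f ⊕ (b → f))))) ⊕ f) = False → True = True
(a → f) ⊕ (b → ((f ↔ (f → ((b ⊕ f) ↔ (f ⊕ (b → f))))) ⊕ f)) = True ⊕ True = False
a ∧ ((a → f) ⊕ (b → ((f ↔ (f → ((b ⊕ f) ↔ (f ⊕ (b → f))))) ⊕ f))) = False ∧ False = False
b ∧ f = False ∧ True = False
(a ∧ ((a → f) ⊕ (b → ((f ↔ (f → ((b ⊕ f) ↔ (f ⊕ (b → f))))) ⊕ f)))) ⊕ (b ∧ f) = False ⊕ False = False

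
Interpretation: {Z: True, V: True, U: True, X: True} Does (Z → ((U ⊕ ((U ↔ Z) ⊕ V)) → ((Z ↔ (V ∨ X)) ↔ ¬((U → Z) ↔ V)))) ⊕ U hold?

True

U ↔ Z = True ↔ True = True
(U ↔ Z) ⊕ V = True ⊕ True = False
U ⊕ ((U ↔ Z) ⊕ V) = True ⊕ False = True
V ∨ X = True ∨ True = True
Z ↔ (V ∨ X) = True ↔ True = True
U → Z = True → True = True
(U → Z) ↔ V = True ↔ True = True
¬((U → Z) ↔ V) = ¬True = False
(Z ↔ (V ∨ X)) ↔ ¬((U → Z) ↔ V) = True ↔ False = False
(U ⊕ ((U ↔ Z) ⊕ V)) → ((Z ↔ (V ∨ X)) ↔ ¬((U → Z) ↔ V)) = True → False = False
Z → ((U ⊕ ((U ↔ Z) ⊕ V)) → ((Z ↔ (V ∨ X)) ↔ ¬((U → Z) ↔ V))) = True → False = False
(Z → ((U ⊕ ((U ↔ Z) ⊕ V)) → ((Z ↔ (V ∨ X)) ↔ ¬((U → Z) ↔ V)))) ⊕ U = False ⊕ True = True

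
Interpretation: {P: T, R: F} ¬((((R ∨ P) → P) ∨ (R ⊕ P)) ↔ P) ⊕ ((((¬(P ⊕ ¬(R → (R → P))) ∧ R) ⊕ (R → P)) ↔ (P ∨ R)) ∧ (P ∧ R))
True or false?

R ∨ P = F ∨ T = T
(R ∨ P) → P = T → T = T
R ⊕ P = F ⊕ T = T
((R ∨ P) → P) ∨ (R ⊕ P) = T ∨ T = T
(((R ∨ P) → P) ∨ (R ⊕ P)) ↔ P = T ↔ T = T
¬((((R ∨ P) → P) ∨ (R ⊕ P)) ↔ P) = ¬T = F
R → P = F → T = T
R → (R → P) = F → T = T
¬(R → (R → P)) = ¬T = F
P ⊕ ¬(R → (R → P)) = T ⊕ F = T
¬(P ⊕ ¬(R → (R → P))) = ¬T = F
¬(P ⊕ ¬(R → (R → P))) ∧ R = F ∧ F = F
R → P = F → T = T
(¬(P ⊕ ¬(R → (R → P))) ∧ R) ⊕ (R → P) = F ⊕ T = T
P ∨ R = T ∨ F = T
((¬(P ⊕ ¬(R → (R → P))) ∧ R) ⊕ (R → P)) ↔ (P ∨ R) = T ↔ T = T
P ∧ R = T ∧ F = F
(((¬(P ⊕ ¬(R → (R → P))) ∧ R) ⊕ (R → P)) ↔ (P ∨ R)) ∧ (P ∧ R) = T ∧ F = F
¬((((R ∨ P) → P) ∨ (R ⊕ P)) ↔ P) ⊕ ((((¬(P ⊕ ¬(R → (R → P))) ∧ R) ⊕ (R → P)) ↔ (P ∨ R)) ∧ (P ∧ R)) = F ⊕ F = F

F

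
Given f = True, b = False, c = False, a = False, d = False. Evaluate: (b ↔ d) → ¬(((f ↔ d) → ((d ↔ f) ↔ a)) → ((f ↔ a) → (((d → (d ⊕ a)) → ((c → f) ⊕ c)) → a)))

False

Substituting f=True, b=False, c=False, a=False, d=False:
b ↔ d = False ↔ False = True
f ↔ d = True ↔ False = False
d ↔ f = False ↔ True = False
(d ↔ f) ↔ a = False ↔ False = True
(f ↔ d) → ((d ↔ f) ↔ a) = False → True = True
f ↔ a = True ↔ False = False
d ⊕ a = False ⊕ False = False
d → (d ⊕ a) = False → False = True
c → f = False → True = True
(c → f) ⊕ c = True ⊕ False = True
(d → (d ⊕ a)) → ((c → f) ⊕ c) = True → True = True
((d → (d ⊕ a)) → ((c → f) ⊕ c)) → a = True → False = False
(f ↔ a) → (((d → (d ⊕ a)) → ((c → f) ⊕ c)) → a) = False → False = True
((f ↔ d) → ((d ↔ f) ↔ a)) → ((f ↔ a) → (((d → (d ⊕ a)) → ((c → f) ⊕ c)) → a)) = True → True = True
¬(((f ↔ d) → ((d ↔ f) ↔ a)) → ((f ↔ a) → (((d → (d ⊕ a)) → ((c → f) ⊕ c)) → a))) = ¬True = False
(b ↔ d) → ¬(((f ↔ d) → ((d ↔ f) ↔ a)) → ((f ↔ a) → (((d → (d ⊕ a)) → ((c → f) ⊕ c)) → a))) = True → False = False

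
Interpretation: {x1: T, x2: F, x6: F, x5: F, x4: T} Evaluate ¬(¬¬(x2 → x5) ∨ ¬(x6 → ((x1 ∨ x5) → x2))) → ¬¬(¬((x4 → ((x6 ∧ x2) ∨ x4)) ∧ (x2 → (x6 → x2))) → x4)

x2 → x5 = F → F = T
¬(x2 → x5) = ¬T = F
¬¬(x2 → x5) = ¬F = T
x1 ∨ x5 = T ∨ F = T
(x1 ∨ x5) → x2 = T → F = F
x6 → ((x1 ∨ x5) → x2) = F → F = T
¬(x6 → ((x1 ∨ x5) → x2)) = ¬T = F
¬¬(x2 → x5) ∨ ¬(x6 → ((x1 ∨ x5) → x2)) = T ∨ F = T
¬(¬¬(x2 → x5) ∨ ¬(x6 → ((x1 ∨ x5) → x2))) = ¬T = F
x6 ∧ x2 = F ∧ F = F
(x6 ∧ x2) ∨ x4 = F ∨ T = T
x4 → ((x6 ∧ x2) ∨ x4) = T → T = T
x6 → x2 = F → F = T
x2 → (x6 → x2) = F → T = T
(x4 → ((x6 ∧ x2) ∨ x4)) ∧ (x2 → (x6 → x2)) = T ∧ T = T
¬((x4 → ((x6 ∧ x2) ∨ x4)) ∧ (x2 → (x6 → x2))) = ¬T = F
¬((x4 → ((x6 ∧ x2) ∨ x4)) ∧ (x2 → (x6 → x2))) → x4 = F → T = T
¬(¬((x4 → ((x6 ∧ x2) ∨ x4)) ∧ (x2 → (x6 → x2))) → x4) = ¬T = F
¬¬(¬((x4 → ((x6 ∧ x2) ∨ x4)) ∧ (x2 → (x6 → x2))) → x4) = ¬F = T
¬(¬¬(x2 → x5) ∨ ¬(x6 → ((x1 ∨ x5) → x2))) → ¬¬(¬((x4 → ((x6 ∧ x2) ∨ x4)) ∧ (x2 → (x6 → x2))) → x4) = F → T = T

T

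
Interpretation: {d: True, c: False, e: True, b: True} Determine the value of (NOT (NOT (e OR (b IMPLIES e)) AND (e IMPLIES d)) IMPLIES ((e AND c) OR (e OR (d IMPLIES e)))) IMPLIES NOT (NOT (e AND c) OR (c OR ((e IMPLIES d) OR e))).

False

b IMPLIES e = True IMPLIES True = True
e OR (b IMPLIES e) = True OR True = True
NOT (e OR (b IMPLIES e)) = NOT True = False
e IMPLIES d = True IMPLIES True = True
NOT (e OR (b IMPLIES e)) AND (e IMPLIES d) = False AND True = False
NOT (NOT (e OR (b IMPLIES e)) AND (e IMPLIES d)) = NOT False = True
e AND c = True AND False = False
d IMPLIES e = True IMPLIES True = True
e OR (d IMPLIES e) = True OR True = True
(e AND c) OR (e OR (d IMPLIES e)) = False OR True = True
NOT (NOT (e OR (b IMPLIES e)) AND (e IMPLIES d)) IMPLIES ((e AND c) OR (e OR (d IMPLIES e))) = True IMPLIES True = True
e AND c = True AND False = False
NOT (e AND c) = NOT False = True
e IMPLIES d = True IMPLIES True = True
(e IMPLIES d) OR e = True OR True = True
c OR ((e IMPLIES d) OR e) = False OR True = True
NOT (e AND c) OR (c OR ((e IMPLIES d) OR e)) = True OR True = True
NOT (NOT (e AND c) OR (c OR ((e IMPLIES d) OR e))) = NOT True = False
(NOT (NOT (e OR (b IMPLIES e)) AND (e IMPLIES d)) IMPLIES ((e AND c) OR (e OR (d IMPLIES e)))) IMPLIES NOT (NOT (e AND c) OR (c OR ((e IMPLIES d) OR e))) = True IMPLIES False = False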